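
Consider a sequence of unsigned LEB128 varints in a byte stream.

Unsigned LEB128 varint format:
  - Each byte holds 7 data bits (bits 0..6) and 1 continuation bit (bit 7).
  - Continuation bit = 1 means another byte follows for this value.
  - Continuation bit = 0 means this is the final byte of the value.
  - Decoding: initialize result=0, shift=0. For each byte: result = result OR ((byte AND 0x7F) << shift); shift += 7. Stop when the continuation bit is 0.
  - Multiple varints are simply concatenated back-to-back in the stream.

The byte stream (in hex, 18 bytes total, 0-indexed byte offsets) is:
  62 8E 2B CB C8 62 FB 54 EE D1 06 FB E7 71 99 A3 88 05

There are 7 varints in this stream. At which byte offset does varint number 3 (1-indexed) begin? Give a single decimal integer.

  byte[0]=0x62 cont=0 payload=0x62=98: acc |= 98<<0 -> acc=98 shift=7 [end]
Varint 1: bytes[0:1] = 62 -> value 98 (1 byte(s))
  byte[1]=0x8E cont=1 payload=0x0E=14: acc |= 14<<0 -> acc=14 shift=7
  byte[2]=0x2B cont=0 payload=0x2B=43: acc |= 43<<7 -> acc=5518 shift=14 [end]
Varint 2: bytes[1:3] = 8E 2B -> value 5518 (2 byte(s))
  byte[3]=0xCB cont=1 payload=0x4B=75: acc |= 75<<0 -> acc=75 shift=7
  byte[4]=0xC8 cont=1 payload=0x48=72: acc |= 72<<7 -> acc=9291 shift=14
  byte[5]=0x62 cont=0 payload=0x62=98: acc |= 98<<14 -> acc=1614923 shift=21 [end]
Varint 3: bytes[3:6] = CB C8 62 -> value 1614923 (3 byte(s))
  byte[6]=0xFB cont=1 payload=0x7B=123: acc |= 123<<0 -> acc=123 shift=7
  byte[7]=0x54 cont=0 payload=0x54=84: acc |= 84<<7 -> acc=10875 shift=14 [end]
Varint 4: bytes[6:8] = FB 54 -> value 10875 (2 byte(s))
  byte[8]=0xEE cont=1 payload=0x6E=110: acc |= 110<<0 -> acc=110 shift=7
  byte[9]=0xD1 cont=1 payload=0x51=81: acc |= 81<<7 -> acc=10478 shift=14
  byte[10]=0x06 cont=0 payload=0x06=6: acc |= 6<<14 -> acc=108782 shift=21 [end]
Varint 5: bytes[8:11] = EE D1 06 -> value 108782 (3 byte(s))
  byte[11]=0xFB cont=1 payload=0x7B=123: acc |= 123<<0 -> acc=123 shift=7
  byte[12]=0xE7 cont=1 payload=0x67=103: acc |= 103<<7 -> acc=13307 shift=14
  byte[13]=0x71 cont=0 payload=0x71=113: acc |= 113<<14 -> acc=1864699 shift=21 [end]
Varint 6: bytes[11:14] = FB E7 71 -> value 1864699 (3 byte(s))
  byte[14]=0x99 cont=1 payload=0x19=25: acc |= 25<<0 -> acc=25 shift=7
  byte[15]=0xA3 cont=1 payload=0x23=35: acc |= 35<<7 -> acc=4505 shift=14
  byte[16]=0x88 cont=1 payload=0x08=8: acc |= 8<<14 -> acc=135577 shift=21
  byte[17]=0x05 cont=0 payload=0x05=5: acc |= 5<<21 -> acc=10621337 shift=28 [end]
Varint 7: bytes[14:18] = 99 A3 88 05 -> value 10621337 (4 byte(s))

Answer: 3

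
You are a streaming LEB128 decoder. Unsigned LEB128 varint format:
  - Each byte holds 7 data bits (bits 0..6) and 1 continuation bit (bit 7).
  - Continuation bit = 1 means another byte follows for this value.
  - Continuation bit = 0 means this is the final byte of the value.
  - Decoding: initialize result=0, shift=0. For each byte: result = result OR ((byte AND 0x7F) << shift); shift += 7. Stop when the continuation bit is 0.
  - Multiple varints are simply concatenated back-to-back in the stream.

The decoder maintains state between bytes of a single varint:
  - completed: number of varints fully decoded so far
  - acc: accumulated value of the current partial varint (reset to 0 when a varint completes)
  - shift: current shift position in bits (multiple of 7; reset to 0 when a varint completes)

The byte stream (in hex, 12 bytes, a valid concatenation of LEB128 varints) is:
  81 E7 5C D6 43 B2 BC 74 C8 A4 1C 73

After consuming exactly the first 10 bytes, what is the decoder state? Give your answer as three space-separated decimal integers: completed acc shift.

byte[0]=0x81 cont=1 payload=0x01: acc |= 1<<0 -> completed=0 acc=1 shift=7
byte[1]=0xE7 cont=1 payload=0x67: acc |= 103<<7 -> completed=0 acc=13185 shift=14
byte[2]=0x5C cont=0 payload=0x5C: varint #1 complete (value=1520513); reset -> completed=1 acc=0 shift=0
byte[3]=0xD6 cont=1 payload=0x56: acc |= 86<<0 -> completed=1 acc=86 shift=7
byte[4]=0x43 cont=0 payload=0x43: varint #2 complete (value=8662); reset -> completed=2 acc=0 shift=0
byte[5]=0xB2 cont=1 payload=0x32: acc |= 50<<0 -> completed=2 acc=50 shift=7
byte[6]=0xBC cont=1 payload=0x3C: acc |= 60<<7 -> completed=2 acc=7730 shift=14
byte[7]=0x74 cont=0 payload=0x74: varint #3 complete (value=1908274); reset -> completed=3 acc=0 shift=0
byte[8]=0xC8 cont=1 payload=0x48: acc |= 72<<0 -> completed=3 acc=72 shift=7
byte[9]=0xA4 cont=1 payload=0x24: acc |= 36<<7 -> completed=3 acc=4680 shift=14

Answer: 3 4680 14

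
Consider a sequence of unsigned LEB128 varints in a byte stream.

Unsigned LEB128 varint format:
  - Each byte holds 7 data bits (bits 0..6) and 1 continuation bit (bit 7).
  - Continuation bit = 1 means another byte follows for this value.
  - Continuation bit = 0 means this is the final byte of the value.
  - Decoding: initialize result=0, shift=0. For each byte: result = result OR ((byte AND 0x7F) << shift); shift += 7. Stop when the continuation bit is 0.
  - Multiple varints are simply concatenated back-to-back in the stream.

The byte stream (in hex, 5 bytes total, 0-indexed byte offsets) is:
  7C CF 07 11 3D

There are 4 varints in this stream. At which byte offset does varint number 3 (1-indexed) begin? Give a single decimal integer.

  byte[0]=0x7C cont=0 payload=0x7C=124: acc |= 124<<0 -> acc=124 shift=7 [end]
Varint 1: bytes[0:1] = 7C -> value 124 (1 byte(s))
  byte[1]=0xCF cont=1 payload=0x4F=79: acc |= 79<<0 -> acc=79 shift=7
  byte[2]=0x07 cont=0 payload=0x07=7: acc |= 7<<7 -> acc=975 shift=14 [end]
Varint 2: bytes[1:3] = CF 07 -> value 975 (2 byte(s))
  byte[3]=0x11 cont=0 payload=0x11=17: acc |= 17<<0 -> acc=17 shift=7 [end]
Varint 3: bytes[3:4] = 11 -> value 17 (1 byte(s))
  byte[4]=0x3D cont=0 payload=0x3D=61: acc |= 61<<0 -> acc=61 shift=7 [end]
Varint 4: bytes[4:5] = 3D -> value 61 (1 byte(s))

Answer: 3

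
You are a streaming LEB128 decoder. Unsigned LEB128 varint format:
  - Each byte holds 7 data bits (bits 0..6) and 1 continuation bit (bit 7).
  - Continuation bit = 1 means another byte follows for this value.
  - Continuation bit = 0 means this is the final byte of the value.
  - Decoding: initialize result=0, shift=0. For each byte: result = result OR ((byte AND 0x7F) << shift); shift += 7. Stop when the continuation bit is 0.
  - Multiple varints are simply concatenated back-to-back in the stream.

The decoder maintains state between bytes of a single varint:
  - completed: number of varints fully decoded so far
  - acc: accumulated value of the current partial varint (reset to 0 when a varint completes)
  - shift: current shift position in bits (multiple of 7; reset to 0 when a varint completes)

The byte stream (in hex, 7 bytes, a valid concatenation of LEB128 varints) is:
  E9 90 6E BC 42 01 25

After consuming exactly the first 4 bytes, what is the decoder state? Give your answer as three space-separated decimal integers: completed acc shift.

Answer: 1 60 7

Derivation:
byte[0]=0xE9 cont=1 payload=0x69: acc |= 105<<0 -> completed=0 acc=105 shift=7
byte[1]=0x90 cont=1 payload=0x10: acc |= 16<<7 -> completed=0 acc=2153 shift=14
byte[2]=0x6E cont=0 payload=0x6E: varint #1 complete (value=1804393); reset -> completed=1 acc=0 shift=0
byte[3]=0xBC cont=1 payload=0x3C: acc |= 60<<0 -> completed=1 acc=60 shift=7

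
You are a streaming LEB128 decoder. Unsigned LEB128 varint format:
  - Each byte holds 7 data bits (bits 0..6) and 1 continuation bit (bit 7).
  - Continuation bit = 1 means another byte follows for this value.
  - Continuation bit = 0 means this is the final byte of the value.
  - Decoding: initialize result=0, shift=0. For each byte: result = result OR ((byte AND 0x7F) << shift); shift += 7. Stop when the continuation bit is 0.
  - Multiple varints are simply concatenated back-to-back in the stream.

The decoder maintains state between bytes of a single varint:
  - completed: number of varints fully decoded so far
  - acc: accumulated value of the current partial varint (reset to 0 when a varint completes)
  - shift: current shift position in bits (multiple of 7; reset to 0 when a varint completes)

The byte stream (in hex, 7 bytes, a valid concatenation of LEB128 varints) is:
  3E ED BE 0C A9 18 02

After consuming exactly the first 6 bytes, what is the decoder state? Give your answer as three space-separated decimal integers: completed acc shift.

byte[0]=0x3E cont=0 payload=0x3E: varint #1 complete (value=62); reset -> completed=1 acc=0 shift=0
byte[1]=0xED cont=1 payload=0x6D: acc |= 109<<0 -> completed=1 acc=109 shift=7
byte[2]=0xBE cont=1 payload=0x3E: acc |= 62<<7 -> completed=1 acc=8045 shift=14
byte[3]=0x0C cont=0 payload=0x0C: varint #2 complete (value=204653); reset -> completed=2 acc=0 shift=0
byte[4]=0xA9 cont=1 payload=0x29: acc |= 41<<0 -> completed=2 acc=41 shift=7
byte[5]=0x18 cont=0 payload=0x18: varint #3 complete (value=3113); reset -> completed=3 acc=0 shift=0

Answer: 3 0 0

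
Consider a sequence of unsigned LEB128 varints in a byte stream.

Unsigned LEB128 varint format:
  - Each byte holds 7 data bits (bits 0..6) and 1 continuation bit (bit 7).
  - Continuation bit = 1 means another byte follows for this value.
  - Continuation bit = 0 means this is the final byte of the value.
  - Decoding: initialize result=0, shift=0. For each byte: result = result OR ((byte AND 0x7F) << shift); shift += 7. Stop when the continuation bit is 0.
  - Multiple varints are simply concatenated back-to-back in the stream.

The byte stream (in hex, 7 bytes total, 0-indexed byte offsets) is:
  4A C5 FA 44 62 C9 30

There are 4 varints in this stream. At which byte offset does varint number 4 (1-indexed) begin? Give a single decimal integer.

  byte[0]=0x4A cont=0 payload=0x4A=74: acc |= 74<<0 -> acc=74 shift=7 [end]
Varint 1: bytes[0:1] = 4A -> value 74 (1 byte(s))
  byte[1]=0xC5 cont=1 payload=0x45=69: acc |= 69<<0 -> acc=69 shift=7
  byte[2]=0xFA cont=1 payload=0x7A=122: acc |= 122<<7 -> acc=15685 shift=14
  byte[3]=0x44 cont=0 payload=0x44=68: acc |= 68<<14 -> acc=1129797 shift=21 [end]
Varint 2: bytes[1:4] = C5 FA 44 -> value 1129797 (3 byte(s))
  byte[4]=0x62 cont=0 payload=0x62=98: acc |= 98<<0 -> acc=98 shift=7 [end]
Varint 3: bytes[4:5] = 62 -> value 98 (1 byte(s))
  byte[5]=0xC9 cont=1 payload=0x49=73: acc |= 73<<0 -> acc=73 shift=7
  byte[6]=0x30 cont=0 payload=0x30=48: acc |= 48<<7 -> acc=6217 shift=14 [end]
Varint 4: bytes[5:7] = C9 30 -> value 6217 (2 byte(s))

Answer: 5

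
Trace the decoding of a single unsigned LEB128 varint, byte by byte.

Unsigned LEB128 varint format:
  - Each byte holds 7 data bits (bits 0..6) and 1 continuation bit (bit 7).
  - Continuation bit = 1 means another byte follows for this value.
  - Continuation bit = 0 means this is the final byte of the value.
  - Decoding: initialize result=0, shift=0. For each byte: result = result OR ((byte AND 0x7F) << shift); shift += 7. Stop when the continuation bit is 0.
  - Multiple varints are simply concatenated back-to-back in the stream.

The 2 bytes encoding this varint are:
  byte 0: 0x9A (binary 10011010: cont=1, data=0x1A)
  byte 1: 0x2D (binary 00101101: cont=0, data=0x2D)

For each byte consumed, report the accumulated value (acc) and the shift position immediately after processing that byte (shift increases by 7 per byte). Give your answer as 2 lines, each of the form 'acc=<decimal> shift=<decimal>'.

Answer: acc=26 shift=7
acc=5786 shift=14

Derivation:
byte 0=0x9A: payload=0x1A=26, contrib = 26<<0 = 26; acc -> 26, shift -> 7
byte 1=0x2D: payload=0x2D=45, contrib = 45<<7 = 5760; acc -> 5786, shift -> 14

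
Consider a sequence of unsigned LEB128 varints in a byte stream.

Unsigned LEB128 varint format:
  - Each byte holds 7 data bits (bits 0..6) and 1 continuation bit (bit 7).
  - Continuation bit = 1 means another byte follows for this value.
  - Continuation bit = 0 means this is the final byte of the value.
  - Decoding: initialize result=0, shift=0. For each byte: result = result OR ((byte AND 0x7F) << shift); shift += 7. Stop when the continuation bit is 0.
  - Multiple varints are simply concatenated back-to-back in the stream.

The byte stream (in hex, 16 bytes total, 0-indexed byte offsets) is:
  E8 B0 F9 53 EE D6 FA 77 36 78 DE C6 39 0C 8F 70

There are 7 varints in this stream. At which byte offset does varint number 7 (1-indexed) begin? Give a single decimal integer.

  byte[0]=0xE8 cont=1 payload=0x68=104: acc |= 104<<0 -> acc=104 shift=7
  byte[1]=0xB0 cont=1 payload=0x30=48: acc |= 48<<7 -> acc=6248 shift=14
  byte[2]=0xF9 cont=1 payload=0x79=121: acc |= 121<<14 -> acc=1988712 shift=21
  byte[3]=0x53 cont=0 payload=0x53=83: acc |= 83<<21 -> acc=176052328 shift=28 [end]
Varint 1: bytes[0:4] = E8 B0 F9 53 -> value 176052328 (4 byte(s))
  byte[4]=0xEE cont=1 payload=0x6E=110: acc |= 110<<0 -> acc=110 shift=7
  byte[5]=0xD6 cont=1 payload=0x56=86: acc |= 86<<7 -> acc=11118 shift=14
  byte[6]=0xFA cont=1 payload=0x7A=122: acc |= 122<<14 -> acc=2009966 shift=21
  byte[7]=0x77 cont=0 payload=0x77=119: acc |= 119<<21 -> acc=251571054 shift=28 [end]
Varint 2: bytes[4:8] = EE D6 FA 77 -> value 251571054 (4 byte(s))
  byte[8]=0x36 cont=0 payload=0x36=54: acc |= 54<<0 -> acc=54 shift=7 [end]
Varint 3: bytes[8:9] = 36 -> value 54 (1 byte(s))
  byte[9]=0x78 cont=0 payload=0x78=120: acc |= 120<<0 -> acc=120 shift=7 [end]
Varint 4: bytes[9:10] = 78 -> value 120 (1 byte(s))
  byte[10]=0xDE cont=1 payload=0x5E=94: acc |= 94<<0 -> acc=94 shift=7
  byte[11]=0xC6 cont=1 payload=0x46=70: acc |= 70<<7 -> acc=9054 shift=14
  byte[12]=0x39 cont=0 payload=0x39=57: acc |= 57<<14 -> acc=942942 shift=21 [end]
Varint 5: bytes[10:13] = DE C6 39 -> value 942942 (3 byte(s))
  byte[13]=0x0C cont=0 payload=0x0C=12: acc |= 12<<0 -> acc=12 shift=7 [end]
Varint 6: bytes[13:14] = 0C -> value 12 (1 byte(s))
  byte[14]=0x8F cont=1 payload=0x0F=15: acc |= 15<<0 -> acc=15 shift=7
  byte[15]=0x70 cont=0 payload=0x70=112: acc |= 112<<7 -> acc=14351 shift=14 [end]
Varint 7: bytes[14:16] = 8F 70 -> value 14351 (2 byte(s))

Answer: 14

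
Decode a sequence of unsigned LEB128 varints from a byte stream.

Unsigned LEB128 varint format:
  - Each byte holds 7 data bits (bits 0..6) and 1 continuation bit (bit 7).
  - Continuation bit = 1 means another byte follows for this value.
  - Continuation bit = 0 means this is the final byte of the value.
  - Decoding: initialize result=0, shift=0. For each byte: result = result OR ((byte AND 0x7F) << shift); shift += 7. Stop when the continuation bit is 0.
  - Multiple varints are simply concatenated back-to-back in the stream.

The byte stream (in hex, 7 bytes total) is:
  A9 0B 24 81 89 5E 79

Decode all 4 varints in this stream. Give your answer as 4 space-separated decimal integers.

Answer: 1449 36 1541249 121

Derivation:
  byte[0]=0xA9 cont=1 payload=0x29=41: acc |= 41<<0 -> acc=41 shift=7
  byte[1]=0x0B cont=0 payload=0x0B=11: acc |= 11<<7 -> acc=1449 shift=14 [end]
Varint 1: bytes[0:2] = A9 0B -> value 1449 (2 byte(s))
  byte[2]=0x24 cont=0 payload=0x24=36: acc |= 36<<0 -> acc=36 shift=7 [end]
Varint 2: bytes[2:3] = 24 -> value 36 (1 byte(s))
  byte[3]=0x81 cont=1 payload=0x01=1: acc |= 1<<0 -> acc=1 shift=7
  byte[4]=0x89 cont=1 payload=0x09=9: acc |= 9<<7 -> acc=1153 shift=14
  byte[5]=0x5E cont=0 payload=0x5E=94: acc |= 94<<14 -> acc=1541249 shift=21 [end]
Varint 3: bytes[3:6] = 81 89 5E -> value 1541249 (3 byte(s))
  byte[6]=0x79 cont=0 payload=0x79=121: acc |= 121<<0 -> acc=121 shift=7 [end]
Varint 4: bytes[6:7] = 79 -> value 121 (1 byte(s))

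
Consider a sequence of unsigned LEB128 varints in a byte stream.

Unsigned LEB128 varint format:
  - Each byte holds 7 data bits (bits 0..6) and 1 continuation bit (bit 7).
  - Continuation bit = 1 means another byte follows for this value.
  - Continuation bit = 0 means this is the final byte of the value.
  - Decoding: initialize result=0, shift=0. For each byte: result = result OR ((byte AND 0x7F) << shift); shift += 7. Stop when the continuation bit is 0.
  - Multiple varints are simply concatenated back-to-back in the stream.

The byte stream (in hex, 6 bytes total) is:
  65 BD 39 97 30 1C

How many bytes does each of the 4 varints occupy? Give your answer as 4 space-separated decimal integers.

  byte[0]=0x65 cont=0 payload=0x65=101: acc |= 101<<0 -> acc=101 shift=7 [end]
Varint 1: bytes[0:1] = 65 -> value 101 (1 byte(s))
  byte[1]=0xBD cont=1 payload=0x3D=61: acc |= 61<<0 -> acc=61 shift=7
  byte[2]=0x39 cont=0 payload=0x39=57: acc |= 57<<7 -> acc=7357 shift=14 [end]
Varint 2: bytes[1:3] = BD 39 -> value 7357 (2 byte(s))
  byte[3]=0x97 cont=1 payload=0x17=23: acc |= 23<<0 -> acc=23 shift=7
  byte[4]=0x30 cont=0 payload=0x30=48: acc |= 48<<7 -> acc=6167 shift=14 [end]
Varint 3: bytes[3:5] = 97 30 -> value 6167 (2 byte(s))
  byte[5]=0x1C cont=0 payload=0x1C=28: acc |= 28<<0 -> acc=28 shift=7 [end]
Varint 4: bytes[5:6] = 1C -> value 28 (1 byte(s))

Answer: 1 2 2 1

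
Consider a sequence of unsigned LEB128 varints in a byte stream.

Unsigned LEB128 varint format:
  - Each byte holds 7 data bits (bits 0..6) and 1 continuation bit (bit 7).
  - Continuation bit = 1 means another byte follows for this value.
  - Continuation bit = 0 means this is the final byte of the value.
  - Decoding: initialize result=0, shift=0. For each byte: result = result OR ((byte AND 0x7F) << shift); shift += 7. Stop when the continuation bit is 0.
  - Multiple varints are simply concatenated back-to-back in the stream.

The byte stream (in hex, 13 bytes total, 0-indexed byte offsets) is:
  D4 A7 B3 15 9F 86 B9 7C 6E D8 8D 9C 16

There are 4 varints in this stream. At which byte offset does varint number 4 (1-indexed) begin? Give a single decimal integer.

Answer: 9

Derivation:
  byte[0]=0xD4 cont=1 payload=0x54=84: acc |= 84<<0 -> acc=84 shift=7
  byte[1]=0xA7 cont=1 payload=0x27=39: acc |= 39<<7 -> acc=5076 shift=14
  byte[2]=0xB3 cont=1 payload=0x33=51: acc |= 51<<14 -> acc=840660 shift=21
  byte[3]=0x15 cont=0 payload=0x15=21: acc |= 21<<21 -> acc=44880852 shift=28 [end]
Varint 1: bytes[0:4] = D4 A7 B3 15 -> value 44880852 (4 byte(s))
  byte[4]=0x9F cont=1 payload=0x1F=31: acc |= 31<<0 -> acc=31 shift=7
  byte[5]=0x86 cont=1 payload=0x06=6: acc |= 6<<7 -> acc=799 shift=14
  byte[6]=0xB9 cont=1 payload=0x39=57: acc |= 57<<14 -> acc=934687 shift=21
  byte[7]=0x7C cont=0 payload=0x7C=124: acc |= 124<<21 -> acc=260981535 shift=28 [end]
Varint 2: bytes[4:8] = 9F 86 B9 7C -> value 260981535 (4 byte(s))
  byte[8]=0x6E cont=0 payload=0x6E=110: acc |= 110<<0 -> acc=110 shift=7 [end]
Varint 3: bytes[8:9] = 6E -> value 110 (1 byte(s))
  byte[9]=0xD8 cont=1 payload=0x58=88: acc |= 88<<0 -> acc=88 shift=7
  byte[10]=0x8D cont=1 payload=0x0D=13: acc |= 13<<7 -> acc=1752 shift=14
  byte[11]=0x9C cont=1 payload=0x1C=28: acc |= 28<<14 -> acc=460504 shift=21
  byte[12]=0x16 cont=0 payload=0x16=22: acc |= 22<<21 -> acc=46597848 shift=28 [end]
Varint 4: bytes[9:13] = D8 8D 9C 16 -> value 46597848 (4 byte(s))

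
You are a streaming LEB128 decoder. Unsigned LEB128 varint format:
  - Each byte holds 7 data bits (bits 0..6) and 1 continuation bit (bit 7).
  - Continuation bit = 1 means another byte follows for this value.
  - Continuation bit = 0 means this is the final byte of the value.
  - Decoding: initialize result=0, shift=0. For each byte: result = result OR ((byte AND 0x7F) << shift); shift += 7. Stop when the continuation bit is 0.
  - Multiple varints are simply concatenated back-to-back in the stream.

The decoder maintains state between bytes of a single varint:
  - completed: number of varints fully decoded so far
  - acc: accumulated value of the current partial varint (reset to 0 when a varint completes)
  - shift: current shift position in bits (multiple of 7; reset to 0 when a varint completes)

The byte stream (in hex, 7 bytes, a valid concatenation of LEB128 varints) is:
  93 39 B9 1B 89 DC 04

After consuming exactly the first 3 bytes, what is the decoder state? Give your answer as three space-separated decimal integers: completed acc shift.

byte[0]=0x93 cont=1 payload=0x13: acc |= 19<<0 -> completed=0 acc=19 shift=7
byte[1]=0x39 cont=0 payload=0x39: varint #1 complete (value=7315); reset -> completed=1 acc=0 shift=0
byte[2]=0xB9 cont=1 payload=0x39: acc |= 57<<0 -> completed=1 acc=57 shift=7

Answer: 1 57 7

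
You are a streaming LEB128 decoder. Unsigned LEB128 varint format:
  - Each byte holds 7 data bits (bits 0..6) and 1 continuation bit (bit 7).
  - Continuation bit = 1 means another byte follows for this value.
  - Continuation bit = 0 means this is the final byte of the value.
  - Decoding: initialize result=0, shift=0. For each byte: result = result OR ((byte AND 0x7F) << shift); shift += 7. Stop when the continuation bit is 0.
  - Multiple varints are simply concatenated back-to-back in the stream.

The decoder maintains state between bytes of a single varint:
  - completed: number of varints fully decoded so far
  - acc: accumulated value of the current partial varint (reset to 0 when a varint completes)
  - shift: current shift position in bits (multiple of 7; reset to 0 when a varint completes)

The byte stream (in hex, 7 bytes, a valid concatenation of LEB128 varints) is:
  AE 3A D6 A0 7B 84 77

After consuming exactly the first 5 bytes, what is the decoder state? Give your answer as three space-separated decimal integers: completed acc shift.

Answer: 2 0 0

Derivation:
byte[0]=0xAE cont=1 payload=0x2E: acc |= 46<<0 -> completed=0 acc=46 shift=7
byte[1]=0x3A cont=0 payload=0x3A: varint #1 complete (value=7470); reset -> completed=1 acc=0 shift=0
byte[2]=0xD6 cont=1 payload=0x56: acc |= 86<<0 -> completed=1 acc=86 shift=7
byte[3]=0xA0 cont=1 payload=0x20: acc |= 32<<7 -> completed=1 acc=4182 shift=14
byte[4]=0x7B cont=0 payload=0x7B: varint #2 complete (value=2019414); reset -> completed=2 acc=0 shift=0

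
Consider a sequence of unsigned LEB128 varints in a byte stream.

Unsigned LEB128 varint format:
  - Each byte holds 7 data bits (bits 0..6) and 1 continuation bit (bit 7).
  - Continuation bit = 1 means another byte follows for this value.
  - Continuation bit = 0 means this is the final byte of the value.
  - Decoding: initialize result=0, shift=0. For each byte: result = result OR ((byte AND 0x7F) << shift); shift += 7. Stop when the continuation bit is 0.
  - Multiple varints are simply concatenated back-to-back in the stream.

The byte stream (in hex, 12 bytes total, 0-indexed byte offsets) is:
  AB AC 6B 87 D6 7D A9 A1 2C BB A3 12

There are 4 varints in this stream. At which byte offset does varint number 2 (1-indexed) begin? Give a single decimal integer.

  byte[0]=0xAB cont=1 payload=0x2B=43: acc |= 43<<0 -> acc=43 shift=7
  byte[1]=0xAC cont=1 payload=0x2C=44: acc |= 44<<7 -> acc=5675 shift=14
  byte[2]=0x6B cont=0 payload=0x6B=107: acc |= 107<<14 -> acc=1758763 shift=21 [end]
Varint 1: bytes[0:3] = AB AC 6B -> value 1758763 (3 byte(s))
  byte[3]=0x87 cont=1 payload=0x07=7: acc |= 7<<0 -> acc=7 shift=7
  byte[4]=0xD6 cont=1 payload=0x56=86: acc |= 86<<7 -> acc=11015 shift=14
  byte[5]=0x7D cont=0 payload=0x7D=125: acc |= 125<<14 -> acc=2059015 shift=21 [end]
Varint 2: bytes[3:6] = 87 D6 7D -> value 2059015 (3 byte(s))
  byte[6]=0xA9 cont=1 payload=0x29=41: acc |= 41<<0 -> acc=41 shift=7
  byte[7]=0xA1 cont=1 payload=0x21=33: acc |= 33<<7 -> acc=4265 shift=14
  byte[8]=0x2C cont=0 payload=0x2C=44: acc |= 44<<14 -> acc=725161 shift=21 [end]
Varint 3: bytes[6:9] = A9 A1 2C -> value 725161 (3 byte(s))
  byte[9]=0xBB cont=1 payload=0x3B=59: acc |= 59<<0 -> acc=59 shift=7
  byte[10]=0xA3 cont=1 payload=0x23=35: acc |= 35<<7 -> acc=4539 shift=14
  byte[11]=0x12 cont=0 payload=0x12=18: acc |= 18<<14 -> acc=299451 shift=21 [end]
Varint 4: bytes[9:12] = BB A3 12 -> value 299451 (3 byte(s))

Answer: 3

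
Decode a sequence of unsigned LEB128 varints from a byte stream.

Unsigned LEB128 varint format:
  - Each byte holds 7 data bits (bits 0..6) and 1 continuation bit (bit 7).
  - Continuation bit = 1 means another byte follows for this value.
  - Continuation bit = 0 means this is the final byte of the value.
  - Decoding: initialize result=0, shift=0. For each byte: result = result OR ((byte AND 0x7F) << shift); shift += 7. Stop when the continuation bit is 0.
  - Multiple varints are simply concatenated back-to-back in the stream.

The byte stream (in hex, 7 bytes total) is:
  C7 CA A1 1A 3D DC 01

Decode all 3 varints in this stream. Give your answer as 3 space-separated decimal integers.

Answer: 55076167 61 220

Derivation:
  byte[0]=0xC7 cont=1 payload=0x47=71: acc |= 71<<0 -> acc=71 shift=7
  byte[1]=0xCA cont=1 payload=0x4A=74: acc |= 74<<7 -> acc=9543 shift=14
  byte[2]=0xA1 cont=1 payload=0x21=33: acc |= 33<<14 -> acc=550215 shift=21
  byte[3]=0x1A cont=0 payload=0x1A=26: acc |= 26<<21 -> acc=55076167 shift=28 [end]
Varint 1: bytes[0:4] = C7 CA A1 1A -> value 55076167 (4 byte(s))
  byte[4]=0x3D cont=0 payload=0x3D=61: acc |= 61<<0 -> acc=61 shift=7 [end]
Varint 2: bytes[4:5] = 3D -> value 61 (1 byte(s))
  byte[5]=0xDC cont=1 payload=0x5C=92: acc |= 92<<0 -> acc=92 shift=7
  byte[6]=0x01 cont=0 payload=0x01=1: acc |= 1<<7 -> acc=220 shift=14 [end]
Varint 3: bytes[5:7] = DC 01 -> value 220 (2 byte(s))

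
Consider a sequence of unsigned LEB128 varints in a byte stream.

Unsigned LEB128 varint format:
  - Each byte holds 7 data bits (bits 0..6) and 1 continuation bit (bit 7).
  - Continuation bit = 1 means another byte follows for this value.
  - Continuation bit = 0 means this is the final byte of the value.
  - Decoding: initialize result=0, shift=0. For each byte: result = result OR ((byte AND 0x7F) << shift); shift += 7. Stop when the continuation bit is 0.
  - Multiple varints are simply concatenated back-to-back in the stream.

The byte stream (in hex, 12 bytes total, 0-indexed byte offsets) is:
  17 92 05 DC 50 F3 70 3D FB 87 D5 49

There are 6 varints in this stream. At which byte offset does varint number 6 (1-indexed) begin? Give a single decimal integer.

  byte[0]=0x17 cont=0 payload=0x17=23: acc |= 23<<0 -> acc=23 shift=7 [end]
Varint 1: bytes[0:1] = 17 -> value 23 (1 byte(s))
  byte[1]=0x92 cont=1 payload=0x12=18: acc |= 18<<0 -> acc=18 shift=7
  byte[2]=0x05 cont=0 payload=0x05=5: acc |= 5<<7 -> acc=658 shift=14 [end]
Varint 2: bytes[1:3] = 92 05 -> value 658 (2 byte(s))
  byte[3]=0xDC cont=1 payload=0x5C=92: acc |= 92<<0 -> acc=92 shift=7
  byte[4]=0x50 cont=0 payload=0x50=80: acc |= 80<<7 -> acc=10332 shift=14 [end]
Varint 3: bytes[3:5] = DC 50 -> value 10332 (2 byte(s))
  byte[5]=0xF3 cont=1 payload=0x73=115: acc |= 115<<0 -> acc=115 shift=7
  byte[6]=0x70 cont=0 payload=0x70=112: acc |= 112<<7 -> acc=14451 shift=14 [end]
Varint 4: bytes[5:7] = F3 70 -> value 14451 (2 byte(s))
  byte[7]=0x3D cont=0 payload=0x3D=61: acc |= 61<<0 -> acc=61 shift=7 [end]
Varint 5: bytes[7:8] = 3D -> value 61 (1 byte(s))
  byte[8]=0xFB cont=1 payload=0x7B=123: acc |= 123<<0 -> acc=123 shift=7
  byte[9]=0x87 cont=1 payload=0x07=7: acc |= 7<<7 -> acc=1019 shift=14
  byte[10]=0xD5 cont=1 payload=0x55=85: acc |= 85<<14 -> acc=1393659 shift=21
  byte[11]=0x49 cont=0 payload=0x49=73: acc |= 73<<21 -> acc=154485755 shift=28 [end]
Varint 6: bytes[8:12] = FB 87 D5 49 -> value 154485755 (4 byte(s))

Answer: 8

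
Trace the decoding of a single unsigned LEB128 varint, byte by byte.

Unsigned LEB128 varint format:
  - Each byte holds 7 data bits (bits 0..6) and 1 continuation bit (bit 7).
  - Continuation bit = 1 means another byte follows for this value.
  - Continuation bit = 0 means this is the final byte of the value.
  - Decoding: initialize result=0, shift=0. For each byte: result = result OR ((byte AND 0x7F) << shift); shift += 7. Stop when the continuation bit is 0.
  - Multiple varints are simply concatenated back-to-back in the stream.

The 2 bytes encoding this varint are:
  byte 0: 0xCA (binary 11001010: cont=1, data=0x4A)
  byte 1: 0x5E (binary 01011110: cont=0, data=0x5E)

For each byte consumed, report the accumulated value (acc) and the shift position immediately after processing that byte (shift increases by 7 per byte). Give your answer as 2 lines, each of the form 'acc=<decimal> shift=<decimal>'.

Answer: acc=74 shift=7
acc=12106 shift=14

Derivation:
byte 0=0xCA: payload=0x4A=74, contrib = 74<<0 = 74; acc -> 74, shift -> 7
byte 1=0x5E: payload=0x5E=94, contrib = 94<<7 = 12032; acc -> 12106, shift -> 14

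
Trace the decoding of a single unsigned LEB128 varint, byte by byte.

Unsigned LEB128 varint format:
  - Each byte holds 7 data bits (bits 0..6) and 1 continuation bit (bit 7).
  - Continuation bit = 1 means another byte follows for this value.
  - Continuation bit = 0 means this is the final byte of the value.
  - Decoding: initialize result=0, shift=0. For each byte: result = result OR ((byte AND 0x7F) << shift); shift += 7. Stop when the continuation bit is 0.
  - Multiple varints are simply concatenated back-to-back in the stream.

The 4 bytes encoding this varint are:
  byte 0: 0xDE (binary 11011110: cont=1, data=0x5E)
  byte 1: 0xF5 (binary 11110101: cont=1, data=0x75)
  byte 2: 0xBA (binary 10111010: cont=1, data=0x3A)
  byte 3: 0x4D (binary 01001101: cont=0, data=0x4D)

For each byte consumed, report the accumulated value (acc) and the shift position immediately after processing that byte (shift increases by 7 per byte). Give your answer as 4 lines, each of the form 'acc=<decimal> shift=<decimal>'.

Answer: acc=94 shift=7
acc=15070 shift=14
acc=965342 shift=21
acc=162446046 shift=28

Derivation:
byte 0=0xDE: payload=0x5E=94, contrib = 94<<0 = 94; acc -> 94, shift -> 7
byte 1=0xF5: payload=0x75=117, contrib = 117<<7 = 14976; acc -> 15070, shift -> 14
byte 2=0xBA: payload=0x3A=58, contrib = 58<<14 = 950272; acc -> 965342, shift -> 21
byte 3=0x4D: payload=0x4D=77, contrib = 77<<21 = 161480704; acc -> 162446046, shift -> 28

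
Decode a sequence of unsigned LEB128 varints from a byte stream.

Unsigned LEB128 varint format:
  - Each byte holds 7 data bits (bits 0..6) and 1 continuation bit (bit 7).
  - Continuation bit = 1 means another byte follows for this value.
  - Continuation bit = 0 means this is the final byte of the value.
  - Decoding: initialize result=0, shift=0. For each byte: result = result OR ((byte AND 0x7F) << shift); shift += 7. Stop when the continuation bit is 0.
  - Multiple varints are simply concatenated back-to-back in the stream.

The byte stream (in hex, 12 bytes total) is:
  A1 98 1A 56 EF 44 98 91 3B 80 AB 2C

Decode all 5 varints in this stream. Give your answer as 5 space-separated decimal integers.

  byte[0]=0xA1 cont=1 payload=0x21=33: acc |= 33<<0 -> acc=33 shift=7
  byte[1]=0x98 cont=1 payload=0x18=24: acc |= 24<<7 -> acc=3105 shift=14
  byte[2]=0x1A cont=0 payload=0x1A=26: acc |= 26<<14 -> acc=429089 shift=21 [end]
Varint 1: bytes[0:3] = A1 98 1A -> value 429089 (3 byte(s))
  byte[3]=0x56 cont=0 payload=0x56=86: acc |= 86<<0 -> acc=86 shift=7 [end]
Varint 2: bytes[3:4] = 56 -> value 86 (1 byte(s))
  byte[4]=0xEF cont=1 payload=0x6F=111: acc |= 111<<0 -> acc=111 shift=7
  byte[5]=0x44 cont=0 payload=0x44=68: acc |= 68<<7 -> acc=8815 shift=14 [end]
Varint 3: bytes[4:6] = EF 44 -> value 8815 (2 byte(s))
  byte[6]=0x98 cont=1 payload=0x18=24: acc |= 24<<0 -> acc=24 shift=7
  byte[7]=0x91 cont=1 payload=0x11=17: acc |= 17<<7 -> acc=2200 shift=14
  byte[8]=0x3B cont=0 payload=0x3B=59: acc |= 59<<14 -> acc=968856 shift=21 [end]
Varint 4: bytes[6:9] = 98 91 3B -> value 968856 (3 byte(s))
  byte[9]=0x80 cont=1 payload=0x00=0: acc |= 0<<0 -> acc=0 shift=7
  byte[10]=0xAB cont=1 payload=0x2B=43: acc |= 43<<7 -> acc=5504 shift=14
  byte[11]=0x2C cont=0 payload=0x2C=44: acc |= 44<<14 -> acc=726400 shift=21 [end]
Varint 5: bytes[9:12] = 80 AB 2C -> value 726400 (3 byte(s))

Answer: 429089 86 8815 968856 726400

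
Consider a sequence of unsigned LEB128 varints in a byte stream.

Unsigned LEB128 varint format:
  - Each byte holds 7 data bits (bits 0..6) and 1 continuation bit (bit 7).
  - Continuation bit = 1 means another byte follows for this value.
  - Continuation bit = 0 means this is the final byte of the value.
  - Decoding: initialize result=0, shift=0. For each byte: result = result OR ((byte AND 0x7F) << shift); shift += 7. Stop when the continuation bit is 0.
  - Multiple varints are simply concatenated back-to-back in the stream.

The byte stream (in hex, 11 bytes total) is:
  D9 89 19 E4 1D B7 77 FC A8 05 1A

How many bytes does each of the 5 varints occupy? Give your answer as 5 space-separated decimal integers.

  byte[0]=0xD9 cont=1 payload=0x59=89: acc |= 89<<0 -> acc=89 shift=7
  byte[1]=0x89 cont=1 payload=0x09=9: acc |= 9<<7 -> acc=1241 shift=14
  byte[2]=0x19 cont=0 payload=0x19=25: acc |= 25<<14 -> acc=410841 shift=21 [end]
Varint 1: bytes[0:3] = D9 89 19 -> value 410841 (3 byte(s))
  byte[3]=0xE4 cont=1 payload=0x64=100: acc |= 100<<0 -> acc=100 shift=7
  byte[4]=0x1D cont=0 payload=0x1D=29: acc |= 29<<7 -> acc=3812 shift=14 [end]
Varint 2: bytes[3:5] = E4 1D -> value 3812 (2 byte(s))
  byte[5]=0xB7 cont=1 payload=0x37=55: acc |= 55<<0 -> acc=55 shift=7
  byte[6]=0x77 cont=0 payload=0x77=119: acc |= 119<<7 -> acc=15287 shift=14 [end]
Varint 3: bytes[5:7] = B7 77 -> value 15287 (2 byte(s))
  byte[7]=0xFC cont=1 payload=0x7C=124: acc |= 124<<0 -> acc=124 shift=7
  byte[8]=0xA8 cont=1 payload=0x28=40: acc |= 40<<7 -> acc=5244 shift=14
  byte[9]=0x05 cont=0 payload=0x05=5: acc |= 5<<14 -> acc=87164 shift=21 [end]
Varint 4: bytes[7:10] = FC A8 05 -> value 87164 (3 byte(s))
  byte[10]=0x1A cont=0 payload=0x1A=26: acc |= 26<<0 -> acc=26 shift=7 [end]
Varint 5: bytes[10:11] = 1A -> value 26 (1 byte(s))

Answer: 3 2 2 3 1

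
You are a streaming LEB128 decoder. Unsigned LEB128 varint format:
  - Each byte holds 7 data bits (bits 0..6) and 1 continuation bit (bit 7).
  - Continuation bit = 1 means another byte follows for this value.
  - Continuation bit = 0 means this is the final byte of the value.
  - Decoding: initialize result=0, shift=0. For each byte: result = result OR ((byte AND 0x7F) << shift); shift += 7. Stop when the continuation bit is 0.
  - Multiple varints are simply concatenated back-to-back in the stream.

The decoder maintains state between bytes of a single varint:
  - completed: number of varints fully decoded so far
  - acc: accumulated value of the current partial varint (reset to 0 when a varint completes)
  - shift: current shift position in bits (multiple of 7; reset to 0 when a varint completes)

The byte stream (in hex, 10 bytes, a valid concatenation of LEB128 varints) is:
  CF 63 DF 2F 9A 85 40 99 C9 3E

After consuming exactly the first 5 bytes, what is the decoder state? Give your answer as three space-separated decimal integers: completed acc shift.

byte[0]=0xCF cont=1 payload=0x4F: acc |= 79<<0 -> completed=0 acc=79 shift=7
byte[1]=0x63 cont=0 payload=0x63: varint #1 complete (value=12751); reset -> completed=1 acc=0 shift=0
byte[2]=0xDF cont=1 payload=0x5F: acc |= 95<<0 -> completed=1 acc=95 shift=7
byte[3]=0x2F cont=0 payload=0x2F: varint #2 complete (value=6111); reset -> completed=2 acc=0 shift=0
byte[4]=0x9A cont=1 payload=0x1A: acc |= 26<<0 -> completed=2 acc=26 shift=7

Answer: 2 26 7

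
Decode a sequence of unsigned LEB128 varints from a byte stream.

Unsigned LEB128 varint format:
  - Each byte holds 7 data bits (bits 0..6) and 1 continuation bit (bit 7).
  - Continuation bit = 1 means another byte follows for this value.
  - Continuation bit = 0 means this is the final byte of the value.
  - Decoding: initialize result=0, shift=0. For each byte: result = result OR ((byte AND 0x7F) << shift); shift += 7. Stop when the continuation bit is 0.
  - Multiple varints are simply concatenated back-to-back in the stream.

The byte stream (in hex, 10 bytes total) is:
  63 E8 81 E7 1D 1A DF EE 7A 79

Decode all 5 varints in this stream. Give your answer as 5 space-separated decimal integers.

Answer: 99 62505192 26 2013023 121

Derivation:
  byte[0]=0x63 cont=0 payload=0x63=99: acc |= 99<<0 -> acc=99 shift=7 [end]
Varint 1: bytes[0:1] = 63 -> value 99 (1 byte(s))
  byte[1]=0xE8 cont=1 payload=0x68=104: acc |= 104<<0 -> acc=104 shift=7
  byte[2]=0x81 cont=1 payload=0x01=1: acc |= 1<<7 -> acc=232 shift=14
  byte[3]=0xE7 cont=1 payload=0x67=103: acc |= 103<<14 -> acc=1687784 shift=21
  byte[4]=0x1D cont=0 payload=0x1D=29: acc |= 29<<21 -> acc=62505192 shift=28 [end]
Varint 2: bytes[1:5] = E8 81 E7 1D -> value 62505192 (4 byte(s))
  byte[5]=0x1A cont=0 payload=0x1A=26: acc |= 26<<0 -> acc=26 shift=7 [end]
Varint 3: bytes[5:6] = 1A -> value 26 (1 byte(s))
  byte[6]=0xDF cont=1 payload=0x5F=95: acc |= 95<<0 -> acc=95 shift=7
  byte[7]=0xEE cont=1 payload=0x6E=110: acc |= 110<<7 -> acc=14175 shift=14
  byte[8]=0x7A cont=0 payload=0x7A=122: acc |= 122<<14 -> acc=2013023 shift=21 [end]
Varint 4: bytes[6:9] = DF EE 7A -> value 2013023 (3 byte(s))
  byte[9]=0x79 cont=0 payload=0x79=121: acc |= 121<<0 -> acc=121 shift=7 [end]
Varint 5: bytes[9:10] = 79 -> value 121 (1 byte(s))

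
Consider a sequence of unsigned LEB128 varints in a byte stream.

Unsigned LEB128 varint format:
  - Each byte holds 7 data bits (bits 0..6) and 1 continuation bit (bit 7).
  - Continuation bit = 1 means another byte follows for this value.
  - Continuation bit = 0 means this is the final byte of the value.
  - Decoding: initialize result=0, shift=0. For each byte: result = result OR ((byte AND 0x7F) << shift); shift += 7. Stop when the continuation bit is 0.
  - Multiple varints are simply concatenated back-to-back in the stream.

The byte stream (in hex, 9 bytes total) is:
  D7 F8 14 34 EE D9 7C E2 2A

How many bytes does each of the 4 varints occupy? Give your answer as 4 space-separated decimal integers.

  byte[0]=0xD7 cont=1 payload=0x57=87: acc |= 87<<0 -> acc=87 shift=7
  byte[1]=0xF8 cont=1 payload=0x78=120: acc |= 120<<7 -> acc=15447 shift=14
  byte[2]=0x14 cont=0 payload=0x14=20: acc |= 20<<14 -> acc=343127 shift=21 [end]
Varint 1: bytes[0:3] = D7 F8 14 -> value 343127 (3 byte(s))
  byte[3]=0x34 cont=0 payload=0x34=52: acc |= 52<<0 -> acc=52 shift=7 [end]
Varint 2: bytes[3:4] = 34 -> value 52 (1 byte(s))
  byte[4]=0xEE cont=1 payload=0x6E=110: acc |= 110<<0 -> acc=110 shift=7
  byte[5]=0xD9 cont=1 payload=0x59=89: acc |= 89<<7 -> acc=11502 shift=14
  byte[6]=0x7C cont=0 payload=0x7C=124: acc |= 124<<14 -> acc=2043118 shift=21 [end]
Varint 3: bytes[4:7] = EE D9 7C -> value 2043118 (3 byte(s))
  byte[7]=0xE2 cont=1 payload=0x62=98: acc |= 98<<0 -> acc=98 shift=7
  byte[8]=0x2A cont=0 payload=0x2A=42: acc |= 42<<7 -> acc=5474 shift=14 [end]
Varint 4: bytes[7:9] = E2 2A -> value 5474 (2 byte(s))

Answer: 3 1 3 2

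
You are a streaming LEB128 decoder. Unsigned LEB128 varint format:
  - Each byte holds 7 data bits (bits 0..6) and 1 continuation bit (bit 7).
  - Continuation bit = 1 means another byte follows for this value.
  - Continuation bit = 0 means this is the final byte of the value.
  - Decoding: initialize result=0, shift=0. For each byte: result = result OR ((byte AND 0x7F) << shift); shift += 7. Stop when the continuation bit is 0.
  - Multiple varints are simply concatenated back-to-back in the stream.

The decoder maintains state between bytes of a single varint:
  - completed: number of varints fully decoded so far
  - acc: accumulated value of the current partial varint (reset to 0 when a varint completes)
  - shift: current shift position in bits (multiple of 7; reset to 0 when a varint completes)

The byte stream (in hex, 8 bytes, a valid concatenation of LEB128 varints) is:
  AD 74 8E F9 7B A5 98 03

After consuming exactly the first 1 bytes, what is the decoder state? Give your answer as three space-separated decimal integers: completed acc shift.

byte[0]=0xAD cont=1 payload=0x2D: acc |= 45<<0 -> completed=0 acc=45 shift=7

Answer: 0 45 7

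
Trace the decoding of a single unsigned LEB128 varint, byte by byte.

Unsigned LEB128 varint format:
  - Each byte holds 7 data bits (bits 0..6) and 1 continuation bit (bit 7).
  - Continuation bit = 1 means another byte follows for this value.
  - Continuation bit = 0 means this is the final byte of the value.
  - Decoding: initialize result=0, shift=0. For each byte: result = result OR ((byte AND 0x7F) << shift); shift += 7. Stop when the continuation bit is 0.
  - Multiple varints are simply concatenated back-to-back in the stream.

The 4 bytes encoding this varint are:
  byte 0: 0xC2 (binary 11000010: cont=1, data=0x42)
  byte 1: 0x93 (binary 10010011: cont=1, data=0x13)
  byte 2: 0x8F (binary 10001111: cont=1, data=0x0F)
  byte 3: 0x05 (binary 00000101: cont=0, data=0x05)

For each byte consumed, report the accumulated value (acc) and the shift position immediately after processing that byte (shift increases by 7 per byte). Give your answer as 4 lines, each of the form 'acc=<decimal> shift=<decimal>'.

byte 0=0xC2: payload=0x42=66, contrib = 66<<0 = 66; acc -> 66, shift -> 7
byte 1=0x93: payload=0x13=19, contrib = 19<<7 = 2432; acc -> 2498, shift -> 14
byte 2=0x8F: payload=0x0F=15, contrib = 15<<14 = 245760; acc -> 248258, shift -> 21
byte 3=0x05: payload=0x05=5, contrib = 5<<21 = 10485760; acc -> 10734018, shift -> 28

Answer: acc=66 shift=7
acc=2498 shift=14
acc=248258 shift=21
acc=10734018 shift=28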